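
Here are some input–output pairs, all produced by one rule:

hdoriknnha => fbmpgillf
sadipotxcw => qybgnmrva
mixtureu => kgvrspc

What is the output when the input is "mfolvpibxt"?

Looking at the pairs, the operation is to shift every letter 2 places backward in the alphabet (wrapping around), then delete the last character.
For "mfolvpibxt" the result is "kdmjtngzv".

kdmjtngzv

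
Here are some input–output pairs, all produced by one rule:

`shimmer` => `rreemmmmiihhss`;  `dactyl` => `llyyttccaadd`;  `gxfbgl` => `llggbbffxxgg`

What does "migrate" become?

eettaarrggiimm

The transformation: reverse the string, then double every character.
On "migrate": the first step gives "etargim", and the second then gives "eettaarrggiimm".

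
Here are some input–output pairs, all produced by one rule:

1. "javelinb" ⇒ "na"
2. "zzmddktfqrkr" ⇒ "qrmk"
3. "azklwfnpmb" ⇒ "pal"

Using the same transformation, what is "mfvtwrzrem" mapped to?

The rule is to swap the front and back halves of the string, then keep one character in every 3, starting at position 3 (positions 3rd, 6th, 9th, ...).
Working it through for "mfvtwrzrem": intermediate "rzremmfvtw", final "rmt".

rmt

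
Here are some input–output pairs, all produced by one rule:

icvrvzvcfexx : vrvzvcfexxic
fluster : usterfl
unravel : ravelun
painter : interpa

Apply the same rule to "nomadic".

madicno

Looking at the pairs, the operation is to move the first 2 characters to the end (rotate left by 2).
Applying that to "nomadic" gives "madicno".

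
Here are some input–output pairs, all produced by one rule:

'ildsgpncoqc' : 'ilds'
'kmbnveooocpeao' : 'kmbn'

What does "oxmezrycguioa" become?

In each case the input is transformed by: keep only the first 4 characters.
Applying that to "oxmezrycguioa" gives "oxme".

oxme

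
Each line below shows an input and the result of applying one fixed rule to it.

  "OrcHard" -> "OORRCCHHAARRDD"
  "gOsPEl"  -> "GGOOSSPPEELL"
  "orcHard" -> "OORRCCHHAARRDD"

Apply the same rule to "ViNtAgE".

Looking at the pairs, the operation is to double every character, then convert every letter to uppercase.
Applying both steps to "ViNtAgE": "VViiNNttAAggEE", then "VVIINNTTAAGGEE".

VVIINNTTAAGGEE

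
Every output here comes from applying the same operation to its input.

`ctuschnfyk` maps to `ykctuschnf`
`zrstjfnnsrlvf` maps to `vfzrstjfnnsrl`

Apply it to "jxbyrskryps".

The transformation: move the last 2 characters to the front (rotate right by 2).
"jxbyrskryps" → "psjxbyrskry".

psjxbyrskry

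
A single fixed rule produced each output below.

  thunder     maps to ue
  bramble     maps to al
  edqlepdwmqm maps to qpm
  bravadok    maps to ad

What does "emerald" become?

el

Looking at the pairs, the operation is to keep one character in every 3, starting at position 3 (positions 3rd, 6th, 9th, ...).
Doing the same to "emerald": "el".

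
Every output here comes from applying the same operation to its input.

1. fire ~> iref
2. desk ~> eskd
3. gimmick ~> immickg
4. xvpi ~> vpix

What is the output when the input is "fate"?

atef

In each case the input is transformed by: move the first character to the end.
On "fate" that produces "atef".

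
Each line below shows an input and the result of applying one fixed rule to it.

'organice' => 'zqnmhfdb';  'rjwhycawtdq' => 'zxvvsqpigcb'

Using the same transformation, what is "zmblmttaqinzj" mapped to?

zyysspmllkiha

Looking at the pairs, the operation is to shift every letter 1 place backward in the alphabet (wrapping around), then sort the characters into reverse alphabetical order.
For "zmblmttaqinzj", step one produces "ylaklsszphmyi"; step two turns that into "zyysspmllkiha".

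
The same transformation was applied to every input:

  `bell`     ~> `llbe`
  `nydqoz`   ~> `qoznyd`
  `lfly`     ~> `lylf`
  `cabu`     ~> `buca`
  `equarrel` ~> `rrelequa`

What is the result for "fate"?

Rule — swap the front and back halves of the string.
Applying that to "fate" gives "tefa".

tefa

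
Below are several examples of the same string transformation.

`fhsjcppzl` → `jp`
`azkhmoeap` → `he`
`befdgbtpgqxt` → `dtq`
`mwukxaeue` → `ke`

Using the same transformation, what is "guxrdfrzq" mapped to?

Each output is the input with this applied: delete the first 2 characters, then keep one character in every 3, starting at position 2 (positions 2nd, 5th, 8th, ...).
For "guxrdfrzq", step one produces "xrdfrzq"; step two turns that into "rr".

rr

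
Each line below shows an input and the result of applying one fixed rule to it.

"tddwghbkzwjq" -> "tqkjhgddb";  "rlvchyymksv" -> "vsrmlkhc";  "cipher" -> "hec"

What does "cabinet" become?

Rule — sort the characters into reverse alphabetical order, then delete the first 3 characters.
Starting from "cabinet": after the first operation, "tniecba"; after the second, "ecba".

ecba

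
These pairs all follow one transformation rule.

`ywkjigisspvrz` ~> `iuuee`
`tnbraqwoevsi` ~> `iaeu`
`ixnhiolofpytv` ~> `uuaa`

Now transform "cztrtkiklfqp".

ou

What's happening: shift every letter 12 places forward in the alphabet (wrapping around), then keep only the vowels.
"cztrtkiklfqp" → "ou".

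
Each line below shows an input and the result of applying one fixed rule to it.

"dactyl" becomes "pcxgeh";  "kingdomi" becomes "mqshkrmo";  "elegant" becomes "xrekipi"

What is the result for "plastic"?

gmxwept

Looking at the pairs, the operation is to shift every letter 4 places forward in the alphabet (wrapping around), then reverse the string.
Starting from "plastic": after the first operation, "tpewxmg"; after the second, "gmxwept".
(Check on "kingdomi": → "omrkhsqm" → "mqshkrmo" ✓)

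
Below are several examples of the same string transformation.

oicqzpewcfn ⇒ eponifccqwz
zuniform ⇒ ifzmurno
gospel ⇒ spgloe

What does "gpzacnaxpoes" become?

nagspezoapcx

The pattern: take characters alternately from the front and the back (1st, last, 2nd, 2nd-last, ...), then move the last 2 characters to the front (rotate right by 2).
"gpzacnaxpoes" → "gspezoapcxna" → "nagspezoapcx".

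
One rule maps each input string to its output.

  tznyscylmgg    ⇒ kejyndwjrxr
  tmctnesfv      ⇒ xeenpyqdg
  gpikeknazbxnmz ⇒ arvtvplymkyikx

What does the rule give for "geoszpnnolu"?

prdzakyywzf

In each case the input is transformed by: swap each adjacent pair of characters (1↔2, 3↔4, ...), then shift every letter 11 places forward in the alphabet (wrapping around).
Working it through for "geoszpnnolu": intermediate "egsopznnlou", final "prdzakyywzf".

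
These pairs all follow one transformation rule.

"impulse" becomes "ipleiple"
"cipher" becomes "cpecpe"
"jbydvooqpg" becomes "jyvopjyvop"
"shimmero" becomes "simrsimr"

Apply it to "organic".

The transformation: keep every other character starting from the first (positions 1st, 3rd, 5th, ...), then write the whole string twice.
Applying both steps to "organic": "ognc", then "ogncognc".

ogncognc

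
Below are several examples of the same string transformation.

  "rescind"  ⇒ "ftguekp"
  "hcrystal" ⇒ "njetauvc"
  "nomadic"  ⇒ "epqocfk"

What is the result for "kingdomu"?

wmkpifqo

The pattern: shift every letter 2 places forward in the alphabet (wrapping around), then move the last character to the front.
"kingdomu" → "wmkpifqo".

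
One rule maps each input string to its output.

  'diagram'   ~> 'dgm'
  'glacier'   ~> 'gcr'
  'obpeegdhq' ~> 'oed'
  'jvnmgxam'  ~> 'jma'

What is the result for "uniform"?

The pattern: keep one character in every 3, starting at position 1 (positions 1st, 4th, 7th, ...).
"uniform" → "ufm".

ufm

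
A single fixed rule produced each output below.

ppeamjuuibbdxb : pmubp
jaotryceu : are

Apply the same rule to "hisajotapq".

ija

In each case the input is transformed by: swap the first and last characters, then keep one character in every 3, starting at position 2 (positions 2nd, 5th, 8th, ...).
For "hisajotapq", step one produces "qisajotaph"; step two turns that into "ija".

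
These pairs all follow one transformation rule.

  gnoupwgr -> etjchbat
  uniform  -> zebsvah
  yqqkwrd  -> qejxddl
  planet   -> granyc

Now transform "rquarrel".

yreenhde

What's happening: shift every letter 13 places forward in the alphabet (wrapping around) — i.e. ROT13, then reverse the string.
Working it through for "rquarrel": intermediate "edhneery", final "yreenhde".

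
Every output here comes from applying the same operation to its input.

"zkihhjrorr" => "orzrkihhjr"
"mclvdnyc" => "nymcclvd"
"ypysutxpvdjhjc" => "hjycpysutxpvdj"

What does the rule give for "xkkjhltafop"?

Each output is the input with this applied: swap the first and last characters, then move the last 3 characters to the front (rotate right by 3).
Doing the same to "xkkjhltafop": "foxpkkjhlta".
(Check on "mclvdnyc": → "cclvdnym" → "nymcclvd" ✓)

foxpkkjhlta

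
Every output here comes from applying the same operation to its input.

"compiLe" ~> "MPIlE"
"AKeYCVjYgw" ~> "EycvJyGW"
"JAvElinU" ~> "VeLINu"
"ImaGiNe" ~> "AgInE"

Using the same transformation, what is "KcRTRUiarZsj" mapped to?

rtruIARzSJ

Rule — flip the case of every letter, then delete the first 2 characters.
Starting from "KcRTRUiarZsj": after the first operation, "kCrtruIARzSJ"; after the second, "rtruIARzSJ".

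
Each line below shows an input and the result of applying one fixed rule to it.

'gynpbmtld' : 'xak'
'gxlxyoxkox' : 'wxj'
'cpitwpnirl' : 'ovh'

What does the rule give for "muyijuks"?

In each case the input is transformed by: keep one character in every 3, starting at position 2 (positions 2nd, 5th, 8th, ...), then shift every letter 1 place backward in the alphabet (wrapping around).
On "muyijuks" that produces "tir".

tir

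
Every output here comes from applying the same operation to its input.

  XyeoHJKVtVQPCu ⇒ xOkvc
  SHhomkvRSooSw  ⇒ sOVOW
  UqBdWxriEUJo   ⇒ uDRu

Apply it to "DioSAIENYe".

The transformation: keep one character in every 3, starting at position 1 (positions 1st, 4th, 7th, ...), then flip the case of every letter.
On "DioSAIENYe": the first step gives "DSEe", and the second then gives "dseE".

dseE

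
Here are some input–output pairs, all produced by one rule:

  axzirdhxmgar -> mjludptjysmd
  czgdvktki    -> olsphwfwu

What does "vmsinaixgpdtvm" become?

hyeuzmujsbpfhy

In each case the input is transformed by: shift every letter 12 places forward in the alphabet (wrapping around).
On "vmsinaixgpdtvm" that produces "hyeuzmujsbpfhy".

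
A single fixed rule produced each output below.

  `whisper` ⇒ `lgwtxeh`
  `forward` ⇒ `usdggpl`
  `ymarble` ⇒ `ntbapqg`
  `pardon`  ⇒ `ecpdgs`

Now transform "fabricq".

ufprqxg

The rule is to shift every letter 11 places backward in the alphabet (wrapping around), then take characters alternately from the front and the back (1st, last, 2nd, 2nd-last, ...).
Working it through for "fabricq": intermediate "upqgxrf", final "ufprqxg".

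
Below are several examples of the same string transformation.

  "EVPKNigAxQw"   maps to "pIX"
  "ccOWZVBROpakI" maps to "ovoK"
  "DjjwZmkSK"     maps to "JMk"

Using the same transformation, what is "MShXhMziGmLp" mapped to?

Looking at the pairs, the operation is to keep one character in every 3, starting at position 3 (positions 3rd, 6th, 9th, ...), then flip the case of every letter.
On "MShXhMziGmLp": the first step gives "hMGp", and the second then gives "HmgP".

HmgP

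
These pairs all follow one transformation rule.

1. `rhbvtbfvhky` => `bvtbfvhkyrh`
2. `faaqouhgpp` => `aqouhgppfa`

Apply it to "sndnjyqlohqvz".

dnjyqlohqvzsn

The rule is to move the first 2 characters to the end (rotate left by 2).
For "sndnjyqlohqvz" the result is "dnjyqlohqvzsn".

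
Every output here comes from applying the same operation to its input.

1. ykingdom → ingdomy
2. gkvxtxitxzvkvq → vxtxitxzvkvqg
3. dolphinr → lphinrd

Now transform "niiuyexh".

iuyexhn

The transformation: move the first character to the end, then delete the first character.
"niiuyexh" → "iuyexhn".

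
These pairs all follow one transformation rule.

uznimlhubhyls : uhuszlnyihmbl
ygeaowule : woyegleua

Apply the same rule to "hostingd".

tihdogsn

Rule — take characters alternately from the front and the back (1st, last, 2nd, 2nd-last, ...), then move the last 2 characters to the front (rotate right by 2).
On "hostingd" that produces "tihdogsn".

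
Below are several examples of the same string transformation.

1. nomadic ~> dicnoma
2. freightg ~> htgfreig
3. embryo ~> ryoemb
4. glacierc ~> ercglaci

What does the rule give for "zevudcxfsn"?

fsnzevudcx

The rule is to move the last 3 characters to the front (rotate right by 3).
For "zevudcxfsn" the result is "fsnzevudcx".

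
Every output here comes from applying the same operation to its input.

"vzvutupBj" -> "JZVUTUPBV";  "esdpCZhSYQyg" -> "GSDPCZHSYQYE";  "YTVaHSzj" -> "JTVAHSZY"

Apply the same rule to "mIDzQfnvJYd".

In each case the input is transformed by: swap the first and last characters, then convert every letter to uppercase.
For "mIDzQfnvJYd", step one produces "dIDzQfnvJYm"; step two turns that into "DIDZQFNVJYM".

DIDZQFNVJYM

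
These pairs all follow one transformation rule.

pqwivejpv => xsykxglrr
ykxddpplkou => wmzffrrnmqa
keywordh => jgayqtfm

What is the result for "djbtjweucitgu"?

wldvlygwekvif

Looking at the pairs, the operation is to shift every letter 2 places forward in the alphabet (wrapping around), then swap the first and last characters.
On "djbtjweucitgu" that produces "wldvlygwekvif".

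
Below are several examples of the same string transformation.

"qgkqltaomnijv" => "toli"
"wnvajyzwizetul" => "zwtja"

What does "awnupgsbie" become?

What's happening: sort the characters into reverse alphabetical order, then keep one character in every 3, starting at position 2 (positions 2nd, 5th, 8th, ...).
"awnupgsbie" → "wuspnigeba" → "une".

une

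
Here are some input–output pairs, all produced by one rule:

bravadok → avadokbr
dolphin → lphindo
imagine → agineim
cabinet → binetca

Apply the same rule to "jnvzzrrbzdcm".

In each case the input is transformed by: move the first 2 characters to the end (rotate left by 2).
For "jnvzzrrbzdcm" the result is "vzzrrbzdcmjn".

vzzrrbzdcmjn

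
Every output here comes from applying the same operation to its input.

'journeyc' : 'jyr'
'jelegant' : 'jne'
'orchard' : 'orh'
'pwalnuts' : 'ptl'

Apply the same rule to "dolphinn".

The transformation: take characters alternately from the front and the back (1st, last, 2nd, 2nd-last, ...), then keep one character in every 3, starting at position 1 (positions 1st, 4th, 7th, ...).
"dolphinn" → "dnonliph" → "dnp".

dnp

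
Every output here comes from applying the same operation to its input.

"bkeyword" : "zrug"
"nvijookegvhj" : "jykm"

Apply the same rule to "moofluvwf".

xyzi

Rule — shift every letter 3 places forward in the alphabet (wrapping around), then keep only the last 4 characters.
"moofluvwf" → "prrioxyzi" → "xyzi".
(Check on "nvijookegvhj": → "qylmrrnhjykm" → "jykm" ✓)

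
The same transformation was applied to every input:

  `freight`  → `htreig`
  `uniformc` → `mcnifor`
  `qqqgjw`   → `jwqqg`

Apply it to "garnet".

etarn

Rule — delete the first character, then move the last 2 characters to the front (rotate right by 2).
Starting from "garnet": after the first operation, "arnet"; after the second, "etarn".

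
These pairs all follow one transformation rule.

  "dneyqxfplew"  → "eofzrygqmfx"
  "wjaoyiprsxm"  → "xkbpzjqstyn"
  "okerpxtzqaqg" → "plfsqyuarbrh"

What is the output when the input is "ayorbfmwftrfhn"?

bzpscgnxgusgio

The transformation: shift every letter 1 place forward in the alphabet (wrapping around).
Doing the same to "ayorbfmwftrfhn": "bzpscgnxgusgio".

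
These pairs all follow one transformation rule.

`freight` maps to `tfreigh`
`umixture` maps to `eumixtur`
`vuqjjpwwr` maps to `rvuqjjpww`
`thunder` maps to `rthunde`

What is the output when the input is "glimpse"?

The rule is to move the last character to the front.
Applying that to "glimpse" gives "eglimps".

eglimps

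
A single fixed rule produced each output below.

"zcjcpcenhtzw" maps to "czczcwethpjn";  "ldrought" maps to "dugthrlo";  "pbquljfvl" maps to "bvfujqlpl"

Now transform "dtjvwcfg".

The transformation: sort the characters into alphabetical order, then take characters alternately from the front and the back (1st, last, 2nd, 2nd-last, ...).
Applying both steps to "dtjvwcfg": "cdfgjtvw", then "cwdvftgj".

cwdvftgj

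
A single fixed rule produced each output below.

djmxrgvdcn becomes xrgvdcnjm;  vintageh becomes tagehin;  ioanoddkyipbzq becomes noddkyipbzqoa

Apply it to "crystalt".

Looking at the pairs, the operation is to delete the first character, then move the first 2 characters to the end (rotate left by 2).
Applying that to "crystalt" gives "staltry".

staltry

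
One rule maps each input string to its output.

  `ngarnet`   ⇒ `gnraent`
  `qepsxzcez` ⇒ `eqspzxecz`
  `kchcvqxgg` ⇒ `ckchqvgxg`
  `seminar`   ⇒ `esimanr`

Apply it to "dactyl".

The pattern: swap each adjacent pair of characters (1↔2, 3↔4, ...).
"dactyl" → "adtcly".

adtcly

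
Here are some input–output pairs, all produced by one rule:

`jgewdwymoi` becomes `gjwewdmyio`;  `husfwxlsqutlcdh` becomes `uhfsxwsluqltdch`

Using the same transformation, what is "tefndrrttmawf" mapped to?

etnfrdtrmtwaf

The transformation: swap each adjacent pair of characters (1↔2, 3↔4, ...).
Doing the same to "tefndrrttmawf": "etnfrdtrmtwaf".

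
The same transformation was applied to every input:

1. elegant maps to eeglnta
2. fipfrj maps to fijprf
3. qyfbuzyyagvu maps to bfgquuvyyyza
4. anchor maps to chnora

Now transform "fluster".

Looking at the pairs, the operation is to sort the characters into alphabetical order, then move the first character to the end.
Working it through for "fluster": intermediate "eflrstu", final "flrstue".
(Check on "qyfbuzyyagvu": → "abfgquuvyyyz" → "bfgquuvyyyza" ✓)

flrstue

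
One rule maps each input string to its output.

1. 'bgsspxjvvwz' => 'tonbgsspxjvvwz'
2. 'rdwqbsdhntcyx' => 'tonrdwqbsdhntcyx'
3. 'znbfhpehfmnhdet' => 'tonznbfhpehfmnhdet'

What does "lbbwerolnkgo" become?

The rule is to prepend "ton".
Applying that to "lbbwerolnkgo" gives "tonlbbwerolnkgo".

tonlbbwerolnkgo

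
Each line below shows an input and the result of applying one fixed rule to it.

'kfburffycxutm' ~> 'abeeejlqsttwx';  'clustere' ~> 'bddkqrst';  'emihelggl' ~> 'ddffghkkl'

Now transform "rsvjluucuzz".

Each output is the input with this applied: shift every letter 1 place backward in the alphabet (wrapping around), then sort the characters into alphabetical order.
On "rsvjluucuzz": the first step gives "qruikttbtyy", and the second then gives "bikqrtttuyy".

bikqrtttuyy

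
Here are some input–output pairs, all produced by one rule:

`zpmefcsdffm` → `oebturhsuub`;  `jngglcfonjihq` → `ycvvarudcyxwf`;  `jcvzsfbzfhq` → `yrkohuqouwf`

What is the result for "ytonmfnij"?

nidcbucxy

The pattern: shift every letter 11 places backward in the alphabet (wrapping around).
For "ytonmfnij" the result is "nidcbucxy".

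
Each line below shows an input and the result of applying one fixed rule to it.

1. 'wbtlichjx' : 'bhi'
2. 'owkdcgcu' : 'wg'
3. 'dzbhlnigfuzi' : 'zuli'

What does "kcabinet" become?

cn

Looking at the pairs, the operation is to take characters alternately from the front and the back (1st, last, 2nd, 2nd-last, ...), then keep one character in every 3, starting at position 3 (positions 3rd, 6th, 9th, ...).
"kcabinet" → "cn".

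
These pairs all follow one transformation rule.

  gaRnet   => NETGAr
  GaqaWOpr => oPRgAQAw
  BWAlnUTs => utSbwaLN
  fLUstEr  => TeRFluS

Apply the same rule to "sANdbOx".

BoXSanD

Each output is the input with this applied: move the last 3 characters to the front (rotate right by 3), then flip the case of every letter.
On "sANdbOx": the first step gives "bOxsANd", and the second then gives "BoXSanD".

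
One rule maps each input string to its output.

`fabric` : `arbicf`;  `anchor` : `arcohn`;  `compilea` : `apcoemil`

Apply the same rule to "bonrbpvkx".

What's happening: sort the characters into alphabetical order, then take characters alternately from the front and the back (1st, last, 2nd, 2nd-last, ...).
Doing the same to "bonrbpvkx": "bxbvkrnpo".

bxbvkrnpo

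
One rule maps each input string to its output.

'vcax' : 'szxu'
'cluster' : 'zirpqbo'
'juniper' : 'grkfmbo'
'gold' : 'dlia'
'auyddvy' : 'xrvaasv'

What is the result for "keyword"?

hbvtloa

Looking at the pairs, the operation is to shift every letter 3 places backward in the alphabet (wrapping around).
Doing the same to "keyword": "hbvtloa".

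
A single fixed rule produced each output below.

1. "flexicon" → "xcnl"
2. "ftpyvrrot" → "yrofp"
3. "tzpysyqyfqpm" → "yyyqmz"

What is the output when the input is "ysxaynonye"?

Each output is the input with this applied: move the first 3 characters to the end (rotate left by 3), then keep every other character starting from the first (positions 1st, 3rd, 5th, ...).
So "ysxaynonye" becomes "annes".

annes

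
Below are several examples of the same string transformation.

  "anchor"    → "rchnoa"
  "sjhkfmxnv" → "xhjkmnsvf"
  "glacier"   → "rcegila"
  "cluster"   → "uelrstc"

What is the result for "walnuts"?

wlnstua

In each case the input is transformed by: sort the characters into alphabetical order, then swap the first and last characters.
Applying both steps to "walnuts": "alnstuw", then "wlnstua".
(Check on "cluster": → "celrstu" → "uelrstc" ✓)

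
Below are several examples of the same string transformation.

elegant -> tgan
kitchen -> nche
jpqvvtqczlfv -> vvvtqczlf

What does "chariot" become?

trio

The rule is to delete the first 3 characters, then move the last character to the front.
Applying both steps to "chariot": "riot", then "trio".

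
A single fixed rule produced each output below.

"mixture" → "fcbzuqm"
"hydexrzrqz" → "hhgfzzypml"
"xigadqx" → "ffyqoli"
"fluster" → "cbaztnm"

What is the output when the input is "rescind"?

azvqmlk

The pattern: sort the characters into reverse alphabetical order, then shift every letter 8 places forward in the alphabet (wrapping around).
Starting from "rescind": after the first operation, "srniedc"; after the second, "azvqmlk".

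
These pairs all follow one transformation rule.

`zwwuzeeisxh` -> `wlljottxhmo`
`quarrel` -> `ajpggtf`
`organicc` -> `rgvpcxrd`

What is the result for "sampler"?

gpbeath

The transformation: swap the first and last characters, then shift every letter 11 places backward in the alphabet (wrapping around).
For "sampler", step one produces "ramples"; step two turns that into "gpbeath".
(Check on "zwwuzeeisxh": → "hwwuzeeisxz" → "wlljottxhmo" ✓)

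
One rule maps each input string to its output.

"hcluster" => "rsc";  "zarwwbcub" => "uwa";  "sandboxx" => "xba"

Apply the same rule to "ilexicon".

Looking at the pairs, the operation is to keep one character in every 3, starting at position 2 (positions 2nd, 5th, 8th, ...), then reverse the string.
On "ilexicon": the first step gives "lin", and the second then gives "nil".

nil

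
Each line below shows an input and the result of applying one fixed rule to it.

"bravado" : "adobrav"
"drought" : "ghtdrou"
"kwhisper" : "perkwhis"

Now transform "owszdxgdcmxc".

The rule is to move the last 3 characters to the front (rotate right by 3).
On "owszdxgdcmxc" that produces "mxcowszdxgdc".

mxcowszdxgdc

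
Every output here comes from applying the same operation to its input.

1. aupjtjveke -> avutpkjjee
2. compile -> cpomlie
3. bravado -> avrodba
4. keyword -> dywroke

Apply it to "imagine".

anmiige

The pattern: sort the characters into reverse alphabetical order, then move the last character to the front.
"imagine" → "nmiigea" → "anmiige".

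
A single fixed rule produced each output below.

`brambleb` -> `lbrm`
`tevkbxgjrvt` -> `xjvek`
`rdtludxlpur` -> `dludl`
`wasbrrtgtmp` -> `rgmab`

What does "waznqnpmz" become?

The pattern: keep every other character starting from the second (positions 2nd, 4th, 6th, ...), then move the first 2 characters to the end (rotate left by 2).
"waznqnpmz" → "nman".
(Check on "tevkbxgjrvt": → "ekxjv" → "xjvek" ✓)

nman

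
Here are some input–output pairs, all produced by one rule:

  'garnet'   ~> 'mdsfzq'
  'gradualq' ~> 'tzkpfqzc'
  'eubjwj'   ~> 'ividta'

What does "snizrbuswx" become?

Each output is the input with this applied: shift every letter 1 place backward in the alphabet (wrapping around), then swap the front and back halves of the string.
Working it through for "snizrbuswx": intermediate "rmhyqatrvw", final "atrvwrmhyq".

atrvwrmhyq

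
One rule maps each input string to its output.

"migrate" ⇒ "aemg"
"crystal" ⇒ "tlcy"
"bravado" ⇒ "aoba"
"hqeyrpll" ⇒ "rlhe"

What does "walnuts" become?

Looking at the pairs, the operation is to keep every other character starting from the first (positions 1st, 3rd, 5th, ...), then move the first 2 characters to the end (rotate left by 2).
"walnuts" → "wlus" → "uswl".

uswl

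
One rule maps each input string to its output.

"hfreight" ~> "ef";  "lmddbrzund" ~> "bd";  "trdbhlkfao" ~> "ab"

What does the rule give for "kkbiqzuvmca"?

ab

Rule — sort the characters into alphabetical order, then keep only the first 2 characters.
"kkbiqzuvmca" → "abcikkmquvz" → "ab".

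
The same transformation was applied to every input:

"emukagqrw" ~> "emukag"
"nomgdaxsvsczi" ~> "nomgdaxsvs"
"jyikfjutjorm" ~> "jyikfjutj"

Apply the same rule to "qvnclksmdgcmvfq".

The pattern: delete the last 3 characters.
So "qvnclksmdgcmvfq" becomes "qvnclksmdgcm".

qvnclksmdgcm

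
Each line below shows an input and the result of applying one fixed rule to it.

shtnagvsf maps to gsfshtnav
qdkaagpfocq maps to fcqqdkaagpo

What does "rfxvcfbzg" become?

fzgrfxvcb

The rule is to move the last 3 characters to the front (rotate right by 3), then swap the first and last characters.
Starting from "rfxvcfbzg": after the first operation, "bzgrfxvcf"; after the second, "fzgrfxvcb".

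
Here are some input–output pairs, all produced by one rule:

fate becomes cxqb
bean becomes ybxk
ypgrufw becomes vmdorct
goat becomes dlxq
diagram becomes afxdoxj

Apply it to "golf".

Each output is the input with this applied: shift every letter 3 places backward in the alphabet (wrapping around).
On "golf" that produces "dlic".

dlic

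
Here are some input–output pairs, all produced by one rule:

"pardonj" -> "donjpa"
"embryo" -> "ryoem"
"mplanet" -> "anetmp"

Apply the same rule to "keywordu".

What's happening: move the first 2 characters to the end (rotate left by 2), then delete the first character.
Working it through for "keywordu": intermediate "yworduke", final "worduke".

worduke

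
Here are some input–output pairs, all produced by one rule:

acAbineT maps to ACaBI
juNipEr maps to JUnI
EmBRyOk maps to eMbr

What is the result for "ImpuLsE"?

What's happening: delete the last 3 characters, then flip the case of every letter.
Starting from "ImpuLsE": after the first operation, "Impu"; after the second, "iMPU".
(Check on "acAbineT": → "acAbi" → "ACaBI" ✓)

iMPU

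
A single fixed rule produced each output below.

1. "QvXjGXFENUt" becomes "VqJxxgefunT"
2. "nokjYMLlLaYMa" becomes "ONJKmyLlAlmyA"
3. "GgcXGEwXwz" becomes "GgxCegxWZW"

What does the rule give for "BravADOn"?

RbVAdaNo

Rule — flip the case of every letter, then swap each adjacent pair of characters (1↔2, 3↔4, ...).
Working it through for "BravADOn": intermediate "bRAVadoN", final "RbVAdaNo".
(Check on "nokjYMLlLaYMa": → "NOKJymlLlAymA" → "ONJKmyLlAlmyA" ✓)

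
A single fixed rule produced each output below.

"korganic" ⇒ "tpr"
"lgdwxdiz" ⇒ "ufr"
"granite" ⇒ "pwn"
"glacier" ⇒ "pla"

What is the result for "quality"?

The pattern: shift every letter 9 places forward in the alphabet (wrapping around), then keep one character in every 3, starting at position 1 (positions 1st, 4th, 7th, ...).
On "quality": the first step gives "zdjurch", and the second then gives "zuh".

zuh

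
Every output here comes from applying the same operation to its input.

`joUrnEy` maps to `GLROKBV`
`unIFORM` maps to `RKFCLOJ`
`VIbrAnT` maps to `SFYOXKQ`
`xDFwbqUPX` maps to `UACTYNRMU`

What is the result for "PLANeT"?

The pattern: shift every letter 3 places backward in the alphabet (wrapping around), then convert every letter to uppercase.
On "PLANeT": the first step gives "MIXKbQ", and the second then gives "MIXKBQ".

MIXKBQ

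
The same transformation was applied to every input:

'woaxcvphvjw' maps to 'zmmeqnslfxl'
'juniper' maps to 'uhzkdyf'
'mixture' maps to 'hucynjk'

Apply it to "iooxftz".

The pattern: move the last 2 characters to the front (rotate right by 2), then shift every letter 10 places backward in the alphabet (wrapping around).
Applying both steps to "iooxftz": "tziooxf", then "jpyeenv".

jpyeenv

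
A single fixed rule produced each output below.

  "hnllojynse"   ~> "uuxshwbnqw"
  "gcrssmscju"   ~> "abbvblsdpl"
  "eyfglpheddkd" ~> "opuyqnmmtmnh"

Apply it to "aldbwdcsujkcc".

mkfmlbdstllju

In each case the input is transformed by: move the first 2 characters to the end (rotate left by 2), then shift every letter 9 places forward in the alphabet (wrapping around).
Working it through for "aldbwdcsujkcc": intermediate "dbwdcsujkccal", final "mkfmlbdstllju".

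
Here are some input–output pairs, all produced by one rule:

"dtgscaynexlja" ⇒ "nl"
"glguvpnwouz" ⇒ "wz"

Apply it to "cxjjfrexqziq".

xi

In each case the input is transformed by: keep one character in every 3, starting at position 2 (positions 2nd, 5th, 8th, ...), then delete the first 2 characters.
Applying both steps to "cxjjfrexqziq": "xfxi", then "xi".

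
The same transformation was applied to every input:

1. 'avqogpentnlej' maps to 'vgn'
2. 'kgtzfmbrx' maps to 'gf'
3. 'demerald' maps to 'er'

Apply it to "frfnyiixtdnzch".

Looking at the pairs, the operation is to keep one character in every 3, starting at position 2 (positions 2nd, 5th, 8th, ...), then delete the last character.
Applying both steps to "frfnyiixtdnzch": "ryxnh", then "ryxn".
(Check on "avqogpentnlej": → "vgnl" → "vgn" ✓)

ryxn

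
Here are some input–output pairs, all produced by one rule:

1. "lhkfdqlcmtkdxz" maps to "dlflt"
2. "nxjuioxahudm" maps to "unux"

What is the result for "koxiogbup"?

The pattern: move the last 3 characters to the front (rotate right by 3), then keep one character in every 3, starting at position 1 (positions 1st, 4th, 7th, ...).
Working it through for "koxiogbup": intermediate "bupkoxiog", final "bki".

bki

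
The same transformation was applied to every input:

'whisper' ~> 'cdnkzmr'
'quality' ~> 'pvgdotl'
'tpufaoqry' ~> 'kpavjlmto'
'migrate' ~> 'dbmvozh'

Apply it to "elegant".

The pattern: shift every letter 5 places backward in the alphabet (wrapping around), then move the first character to the end.
Starting from "elegant": after the first operation, "zgzbvio"; after the second, "gzbvioz".
(Check on "quality": → "lpvgdot" → "pvgdotl" ✓)

gzbvioz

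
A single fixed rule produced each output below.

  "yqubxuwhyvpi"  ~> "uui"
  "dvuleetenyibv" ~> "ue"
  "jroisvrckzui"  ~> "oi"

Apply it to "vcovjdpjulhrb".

The transformation: keep one character in every 3, starting at position 3 (positions 3rd, 6th, 9th, ...), then keep only the vowels.
Starting from "vcovjdpjulhrb": after the first operation, "odur"; after the second, "ou".

ou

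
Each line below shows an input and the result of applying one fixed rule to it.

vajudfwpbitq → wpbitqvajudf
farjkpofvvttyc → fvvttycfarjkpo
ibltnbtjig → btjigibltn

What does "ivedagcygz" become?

gcygziveda

In each case the input is transformed by: swap the front and back halves of the string.
"ivedagcygz" → "gcygziveda".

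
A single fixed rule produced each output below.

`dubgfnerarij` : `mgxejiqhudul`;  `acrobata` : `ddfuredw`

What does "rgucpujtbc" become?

In each case the input is transformed by: move the last character to the front, then shift every letter 3 places forward in the alphabet (wrapping around).
So "rgucpujtbc" becomes "fujxfsxmwe".

fujxfsxmwe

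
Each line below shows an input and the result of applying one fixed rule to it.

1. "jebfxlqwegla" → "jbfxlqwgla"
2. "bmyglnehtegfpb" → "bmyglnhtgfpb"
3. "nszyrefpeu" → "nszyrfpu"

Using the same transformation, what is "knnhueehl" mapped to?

knnhuhl

Looking at the pairs, the operation is to remove every "e".
"knnhueehl" → "knnhuhl".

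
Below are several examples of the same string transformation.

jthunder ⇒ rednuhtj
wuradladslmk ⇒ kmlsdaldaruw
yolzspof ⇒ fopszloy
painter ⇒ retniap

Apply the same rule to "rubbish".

The transformation: reverse the string.
For "rubbish" the result is "hsibbur".

hsibbur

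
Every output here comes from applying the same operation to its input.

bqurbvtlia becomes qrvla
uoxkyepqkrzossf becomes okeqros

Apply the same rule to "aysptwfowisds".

In each case the input is transformed by: keep every other character starting from the second (positions 2nd, 4th, 6th, ...).
Doing the same to "aysptwfowisds": "ypwoid".

ypwoid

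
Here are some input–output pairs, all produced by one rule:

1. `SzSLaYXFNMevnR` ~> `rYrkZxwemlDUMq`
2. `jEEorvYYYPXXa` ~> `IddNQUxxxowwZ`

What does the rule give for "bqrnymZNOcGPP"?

The transformation: shift every letter 1 place backward in the alphabet (wrapping around), then flip the case of every letter.
Starting from "bqrnymZNOcGPP": after the first operation, "apqmxlYMNbFOO"; after the second, "APQMXLymnBfoo".

APQMXLymnBfoo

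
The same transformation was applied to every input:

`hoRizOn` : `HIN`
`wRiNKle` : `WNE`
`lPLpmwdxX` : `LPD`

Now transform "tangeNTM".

TGT

Rule — keep one character in every 3, starting at position 1 (positions 1st, 4th, 7th, ...), then convert every letter to uppercase.
Applying that to "tangeNTM" gives "TGT".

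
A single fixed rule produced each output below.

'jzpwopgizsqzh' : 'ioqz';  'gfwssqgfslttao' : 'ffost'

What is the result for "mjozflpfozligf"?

Rule — keep one character in every 3, starting at position 2 (positions 2nd, 5th, 8th, ...), then sort the characters into alphabetical order.
Doing the same to "mjozflpfozligf": "fffjl".

fffjl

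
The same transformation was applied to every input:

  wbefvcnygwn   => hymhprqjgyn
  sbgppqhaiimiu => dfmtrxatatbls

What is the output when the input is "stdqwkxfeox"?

diezopbqhiv

Looking at the pairs, the operation is to take characters alternately from the front and the back (1st, last, 2nd, 2nd-last, ...), then shift every letter 11 places forward in the alphabet (wrapping around).
Applying both steps to "stdqwkxfeox": "sxtodeqfwxk", then "diezopbqhiv".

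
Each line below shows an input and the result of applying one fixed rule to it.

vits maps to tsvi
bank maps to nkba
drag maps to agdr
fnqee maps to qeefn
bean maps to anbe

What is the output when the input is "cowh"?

whco

Rule — move the first 2 characters to the end (rotate left by 2).
On "cowh" that produces "whco".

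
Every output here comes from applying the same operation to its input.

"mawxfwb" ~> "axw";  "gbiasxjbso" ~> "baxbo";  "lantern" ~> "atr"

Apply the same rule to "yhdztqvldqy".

hzqlq

Each output is the input with this applied: keep every other character starting from the second (positions 2nd, 4th, 6th, ...).
"yhdztqvldqy" → "hzqlq".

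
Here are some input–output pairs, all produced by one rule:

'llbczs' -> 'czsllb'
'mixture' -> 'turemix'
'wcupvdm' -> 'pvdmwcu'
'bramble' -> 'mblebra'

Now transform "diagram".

gramdia

The pattern: move the first 3 characters to the end (rotate left by 3).
For "diagram" the result is "gramdia".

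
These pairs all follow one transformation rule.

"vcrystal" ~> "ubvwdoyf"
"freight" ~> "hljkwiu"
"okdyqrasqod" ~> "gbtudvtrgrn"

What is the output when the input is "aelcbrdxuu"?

Rule — move the first 2 characters to the end (rotate left by 2), then shift every letter 3 places forward in the alphabet (wrapping around).
On "aelcbrdxuu": the first step gives "lcbrdxuuae", and the second then gives "ofeugaxxdh".

ofeugaxxdh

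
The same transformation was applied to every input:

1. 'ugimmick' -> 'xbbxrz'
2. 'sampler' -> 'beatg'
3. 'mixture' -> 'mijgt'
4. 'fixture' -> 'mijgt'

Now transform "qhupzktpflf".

jeozieuau

The pattern: shift every letter 11 places backward in the alphabet (wrapping around), then delete the first 2 characters.
Applying both steps to "qhupzktpflf": "fwjeozieuau", then "jeozieuau".
(Check on "ugimmick": → "jvxbbxrz" → "xbbxrz" ✓)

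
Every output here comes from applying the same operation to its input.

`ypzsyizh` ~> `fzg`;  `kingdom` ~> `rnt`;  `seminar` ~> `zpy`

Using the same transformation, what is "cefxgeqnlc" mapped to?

What's happening: keep one character in every 3, starting at position 1 (positions 1st, 4th, 7th, ...), then shift every letter 7 places forward in the alphabet (wrapping around).
Working it through for "cefxgeqnlc": intermediate "cxqc", final "jexj".
(Check on "seminar": → "sir" → "zpy" ✓)

jexj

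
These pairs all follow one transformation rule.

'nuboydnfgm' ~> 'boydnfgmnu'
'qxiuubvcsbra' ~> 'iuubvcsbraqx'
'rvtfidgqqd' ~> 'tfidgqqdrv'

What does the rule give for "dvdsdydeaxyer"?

dsdydeaxyerdv

The transformation: move the first 2 characters to the end (rotate left by 2).
For "dvdsdydeaxyer" the result is "dsdydeaxyerdv".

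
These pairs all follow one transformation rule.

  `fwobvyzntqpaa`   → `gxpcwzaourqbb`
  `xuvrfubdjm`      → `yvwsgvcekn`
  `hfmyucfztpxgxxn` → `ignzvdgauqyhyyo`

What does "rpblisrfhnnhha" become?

In each case the input is transformed by: shift every letter 1 place forward in the alphabet (wrapping around).
For "rpblisrfhnnhha" the result is "sqcmjtsgiooiib".

sqcmjtsgiooiib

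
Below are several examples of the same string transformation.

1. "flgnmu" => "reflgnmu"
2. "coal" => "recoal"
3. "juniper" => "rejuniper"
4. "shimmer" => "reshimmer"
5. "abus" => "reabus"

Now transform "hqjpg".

The rule is to prepend "re".
For "hqjpg" the result is "rehqjpg".

rehqjpg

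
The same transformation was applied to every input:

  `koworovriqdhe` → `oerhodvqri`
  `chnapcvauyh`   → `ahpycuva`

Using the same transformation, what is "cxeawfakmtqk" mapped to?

akwqftamk

The rule is to delete the first 3 characters, then take characters alternately from the front and the back (1st, last, 2nd, 2nd-last, ...).
Starting from "cxeawfakmtqk": after the first operation, "awfakmtqk"; after the second, "akwqftamk".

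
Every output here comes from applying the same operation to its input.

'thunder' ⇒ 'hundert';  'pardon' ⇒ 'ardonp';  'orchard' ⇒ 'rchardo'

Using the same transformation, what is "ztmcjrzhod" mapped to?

tmcjrzhodz

The pattern: move the first character to the end.
So "ztmcjrzhod" becomes "tmcjrzhodz".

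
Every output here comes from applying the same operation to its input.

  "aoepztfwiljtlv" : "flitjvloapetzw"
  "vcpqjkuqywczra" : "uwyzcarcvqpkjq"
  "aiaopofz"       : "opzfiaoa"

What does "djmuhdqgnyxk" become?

gqynkxjdumdh

The transformation: swap each adjacent pair of characters (1↔2, 3↔4, ...), then swap the front and back halves of the string.
For "djmuhdqgnyxk", step one produces "jdumdhgqynkx"; step two turns that into "gqynkxjdumdh".
(Check on "aiaopofz": → "iaoaopzf" → "opzfiaoa" ✓)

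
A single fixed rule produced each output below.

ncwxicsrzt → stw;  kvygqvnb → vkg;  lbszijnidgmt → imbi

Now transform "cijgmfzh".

The transformation: swap the front and back halves of the string, then keep one character in every 3, starting at position 2 (positions 2nd, 5th, 8th, ...).
Starting from "cijgmfzh": after the first operation, "mfzhcijg"; after the second, "fcg".

fcg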